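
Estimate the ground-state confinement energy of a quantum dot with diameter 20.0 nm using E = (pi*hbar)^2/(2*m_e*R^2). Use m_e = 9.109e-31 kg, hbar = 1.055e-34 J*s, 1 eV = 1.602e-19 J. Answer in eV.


Radius R = 20.0/2 = 10 nm = 1e-08 m
E = (pi * 1.055e-34)^2 / (2 * 9.109e-31 * (1e-08)^2)
E(J) = 6.02981e-22
E = E(J) / 1.602e-19 = 0.0038 eV

0.0038


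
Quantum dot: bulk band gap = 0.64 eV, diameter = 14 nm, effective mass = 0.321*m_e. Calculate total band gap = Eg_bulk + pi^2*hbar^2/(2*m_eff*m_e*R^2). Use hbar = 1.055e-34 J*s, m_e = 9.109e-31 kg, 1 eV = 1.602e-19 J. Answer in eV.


Radius R = 14/2 nm = 7e-09 m
Confinement energy dE = pi^2 * hbar^2 / (2 * m_eff * m_e * R^2)
dE = pi^2 * (1.055e-34)^2 / (2 * 0.321 * 9.109e-31 * (7e-09)^2) J, divided by 1.602e-19 J/eV
dE = 0.0239 eV
Total band gap = E_g(bulk) + dE = 0.64 + 0.0239 = 0.6639 eV

0.6639


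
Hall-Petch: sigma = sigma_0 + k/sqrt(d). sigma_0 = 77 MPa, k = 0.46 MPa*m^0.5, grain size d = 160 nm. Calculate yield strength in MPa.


d = 160 nm = 1.6e-07 m
sqrt(d) = 0.0004
Hall-Petch contribution = k / sqrt(d) = 0.46 / 0.0004 = 1150.0 MPa
sigma = sigma_0 + k/sqrt(d) = 77 + 1150.0 = 1227.0 MPa

1227.0


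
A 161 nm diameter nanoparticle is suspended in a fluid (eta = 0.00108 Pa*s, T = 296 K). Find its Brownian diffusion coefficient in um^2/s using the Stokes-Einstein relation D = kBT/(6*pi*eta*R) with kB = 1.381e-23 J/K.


Radius R = 161/2 = 80.5 nm = 8.05e-08 m
D = kB*T / (6*pi*eta*R)
D = 1.381e-23 * 296 / (6 * pi * 0.00108 * 8.05e-08)
D = 2.49439e-12 m^2/s = 2.494 um^2/s

2.494


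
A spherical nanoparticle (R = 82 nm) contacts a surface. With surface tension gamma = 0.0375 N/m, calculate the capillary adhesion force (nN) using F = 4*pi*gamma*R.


Convert radius: R = 82 nm = 8.2e-08 m
F = 4 * pi * gamma * R
F = 4 * pi * 0.0375 * 8.2e-08
F = 3.86416e-08 N = 38.6416 nN

38.6416


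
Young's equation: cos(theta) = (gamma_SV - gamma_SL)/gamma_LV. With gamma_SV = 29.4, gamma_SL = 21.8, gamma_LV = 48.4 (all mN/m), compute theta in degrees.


cos(theta) = (gamma_SV - gamma_SL) / gamma_LV
cos(theta) = (29.4 - 21.8) / 48.4
cos(theta) = 0.157025
theta = arccos(0.157025) = 80.97 degrees

80.97


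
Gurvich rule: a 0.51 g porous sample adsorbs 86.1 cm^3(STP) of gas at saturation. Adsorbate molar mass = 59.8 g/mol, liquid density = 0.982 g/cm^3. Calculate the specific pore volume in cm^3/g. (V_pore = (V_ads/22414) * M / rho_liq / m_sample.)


Moles adsorbed n = V_ads / 22414 = 86.1 / 22414 = 3.841349e-03 mol
Liquid volume V_liq = n * M / rho_liq = 3.841349e-03 * 59.8 / 0.982 = 0.23392 cm^3
Specific pore volume V_pore = V_liq / m_sample = 0.23392 / 0.51
V_pore = 0.4587 cm^3/g

0.4587


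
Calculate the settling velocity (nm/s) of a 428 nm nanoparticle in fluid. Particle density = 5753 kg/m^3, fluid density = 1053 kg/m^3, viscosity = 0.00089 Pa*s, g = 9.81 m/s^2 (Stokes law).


Radius R = 428/2 nm = 2.14e-07 m
Density difference = 5753 - 1053 = 4700 kg/m^3
v = 2 * R^2 * (rho_p - rho_f) * g / (9 * eta)
v = 2 * (2.14e-07)^2 * 4700 * 9.81 / (9 * 0.00089)
v = 5.2722e-07 m/s = 527.22 nm/s

527.22


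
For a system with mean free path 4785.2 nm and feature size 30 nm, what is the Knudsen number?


Knudsen number Kn = lambda / L
Kn = 4785.2 / 30
Kn = 159.5067

159.5067


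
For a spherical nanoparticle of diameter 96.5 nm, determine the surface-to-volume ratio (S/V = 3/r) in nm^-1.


Radius r = 96.5/2 = 48.25 nm
S/V = 3 / r = 3 / 48.25
S/V = 0.0622 nm^-1

0.0622


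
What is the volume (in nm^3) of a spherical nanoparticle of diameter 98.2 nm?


Radius r = 98.2/2 = 49.1 nm
Volume V = (4/3) * pi * r^3
V = (4/3) * pi * (49.1)^3
V = 495830.33 nm^3

495830.33


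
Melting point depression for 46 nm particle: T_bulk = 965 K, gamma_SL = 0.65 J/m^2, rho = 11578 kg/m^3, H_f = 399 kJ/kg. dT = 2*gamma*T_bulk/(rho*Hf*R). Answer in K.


Radius R = 46/2 = 23 nm = 2.3e-08 m
Convert H_f = 399 kJ/kg = 399000 J/kg
dT = 2 * gamma_SL * T_bulk / (rho * H_f * R)
dT = 2 * 0.65 * 965 / (11578 * 399000 * 2.3e-08)
dT = 11.8 K

11.8


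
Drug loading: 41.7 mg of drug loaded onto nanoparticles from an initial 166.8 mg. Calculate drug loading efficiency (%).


Drug loading efficiency = (drug loaded / drug initial) * 100
DLE = 41.7 / 166.8 * 100
DLE = 0.25 * 100
DLE = 25.0%

25.0


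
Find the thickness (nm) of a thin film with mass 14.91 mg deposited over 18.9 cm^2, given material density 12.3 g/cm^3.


Convert: m = 14.91 mg = 1.4910e-05 kg, A = 18.9 cm^2 = 1.8900e-03 m^2, rho = 12.3 g/cm^3 = 12300 kg/m^3
t = m / (A * rho)
t = 1.4910e-05 / (1.8900e-03 * 12300)
t = 6.4137e-07 m = 641.4 nm

641.4


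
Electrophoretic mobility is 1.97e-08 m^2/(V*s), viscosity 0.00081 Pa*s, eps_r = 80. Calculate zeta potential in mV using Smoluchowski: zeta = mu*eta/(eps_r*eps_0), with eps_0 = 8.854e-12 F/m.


Smoluchowski equation: zeta = mu * eta / (eps_r * eps_0)
zeta = 1.97e-08 * 0.00081 / (80 * 8.854e-12)
zeta = 0.022528 V = 22.53 mV

22.53


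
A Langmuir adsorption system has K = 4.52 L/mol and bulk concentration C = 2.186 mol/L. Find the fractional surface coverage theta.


Langmuir isotherm: theta = K*C / (1 + K*C)
K*C = 4.52 * 2.186 = 9.88072
theta = 9.88072 / (1 + 9.88072) = 9.88072 / 10.88072
theta = 0.9081

0.9081


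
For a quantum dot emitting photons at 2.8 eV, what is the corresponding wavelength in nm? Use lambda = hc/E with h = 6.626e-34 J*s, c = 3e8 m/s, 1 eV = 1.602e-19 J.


Convert energy: E = 2.8 eV = 2.8 * 1.602e-19 = 4.4856e-19 J
lambda = h*c / E = 6.626e-34 * 3e8 / 4.4856e-19
lambda = 4.43151e-07 m = 443.2 nm

443.2


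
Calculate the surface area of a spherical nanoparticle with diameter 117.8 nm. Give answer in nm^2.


Radius r = 117.8/2 = 58.9 nm
Surface area SA = 4 * pi * r^2
SA = 4 * pi * (58.9)^2
SA = 43595.38 nm^2

43595.38


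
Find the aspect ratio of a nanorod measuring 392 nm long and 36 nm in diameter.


Aspect ratio AR = length / diameter
AR = 392 / 36
AR = 10.89

10.89


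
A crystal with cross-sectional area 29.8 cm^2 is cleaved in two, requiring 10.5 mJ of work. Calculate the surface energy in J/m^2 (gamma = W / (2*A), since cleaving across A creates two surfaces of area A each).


Convert: A = 29.8 cm^2 = 0.00298 m^2, W = 10.5 mJ = 0.0105 J
Cleaving exposes two faces of area A, so total new surface = 2*A and gamma = W / (2*A)
gamma = 0.0105 / (2 * 0.00298)
gamma = 1.762 J/m^2

1.762


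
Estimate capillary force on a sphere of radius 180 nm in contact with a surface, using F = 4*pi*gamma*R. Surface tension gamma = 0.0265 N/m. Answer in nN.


Convert radius: R = 180 nm = 1.8e-07 m
F = 4 * pi * gamma * R
F = 4 * pi * 0.0265 * 1.8e-07
F = 5.99416e-08 N = 59.9416 nN

59.9416


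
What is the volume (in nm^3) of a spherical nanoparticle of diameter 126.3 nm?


Radius r = 126.3/2 = 63.15 nm
Volume V = (4/3) * pi * r^3
V = (4/3) * pi * (63.15)^3
V = 1054893.64 nm^3

1054893.64


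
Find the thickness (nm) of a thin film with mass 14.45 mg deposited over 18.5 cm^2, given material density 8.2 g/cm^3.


Convert: m = 14.45 mg = 1.4450e-05 kg, A = 18.5 cm^2 = 1.8500e-03 m^2, rho = 8.2 g/cm^3 = 8200 kg/m^3
t = m / (A * rho)
t = 1.4450e-05 / (1.8500e-03 * 8200)
t = 9.5254e-07 m = 952.5 nm

952.5


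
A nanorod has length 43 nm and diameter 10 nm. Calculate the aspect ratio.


Aspect ratio AR = length / diameter
AR = 43 / 10
AR = 4.3

4.3


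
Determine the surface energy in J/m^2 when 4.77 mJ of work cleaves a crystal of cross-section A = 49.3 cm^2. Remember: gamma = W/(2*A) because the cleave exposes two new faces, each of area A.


Convert: A = 49.3 cm^2 = 0.00493 m^2, W = 4.77 mJ = 0.00477 J
Cleaving exposes two faces of area A, so total new surface = 2*A and gamma = W / (2*A)
gamma = 0.00477 / (2 * 0.00493)
gamma = 0.484 J/m^2

0.484


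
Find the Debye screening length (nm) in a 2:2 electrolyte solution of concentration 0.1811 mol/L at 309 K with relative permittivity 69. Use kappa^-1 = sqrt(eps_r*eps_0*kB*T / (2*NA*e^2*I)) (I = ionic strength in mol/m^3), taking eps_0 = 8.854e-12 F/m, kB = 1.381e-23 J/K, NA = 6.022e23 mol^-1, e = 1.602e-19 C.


Ionic strength I = 0.1811 * 2^2 * 1000 = 724.4 mol/m^3
kappa^-1 = sqrt(69 * 8.854e-12 * 1.381e-23 * 309 / (2 * 6.022e23 * (1.602e-19)^2 * 724.4))
kappa^-1 = 0.341 nm

0.341


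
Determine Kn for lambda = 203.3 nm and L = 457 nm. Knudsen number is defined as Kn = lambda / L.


Knudsen number Kn = lambda / L
Kn = 203.3 / 457
Kn = 0.4449

0.4449


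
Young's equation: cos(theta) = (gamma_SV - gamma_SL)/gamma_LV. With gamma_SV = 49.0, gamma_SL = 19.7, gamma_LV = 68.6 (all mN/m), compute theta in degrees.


cos(theta) = (gamma_SV - gamma_SL) / gamma_LV
cos(theta) = (49.0 - 19.7) / 68.6
cos(theta) = 0.427114
theta = arccos(0.427114) = 64.72 degrees

64.72


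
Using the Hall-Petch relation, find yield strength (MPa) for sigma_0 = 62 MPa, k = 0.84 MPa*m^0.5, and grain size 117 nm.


d = 117 nm = 1.17e-07 m
sqrt(d) = 0.0003420526
Hall-Petch contribution = k / sqrt(d) = 0.84 / 0.0003420526 = 2455.8 MPa
sigma = sigma_0 + k/sqrt(d) = 62 + 2455.8 = 2517.8 MPa

2517.8


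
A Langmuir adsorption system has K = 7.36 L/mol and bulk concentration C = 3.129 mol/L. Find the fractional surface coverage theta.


Langmuir isotherm: theta = K*C / (1 + K*C)
K*C = 7.36 * 3.129 = 23.02944
theta = 23.02944 / (1 + 23.02944) = 23.02944 / 24.02944
theta = 0.9584

0.9584


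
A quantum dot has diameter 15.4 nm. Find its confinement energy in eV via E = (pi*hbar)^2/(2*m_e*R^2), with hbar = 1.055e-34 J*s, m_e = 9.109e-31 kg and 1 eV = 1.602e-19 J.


Radius R = 15.4/2 = 7.7 nm = 7.7e-09 m
E = (pi * 1.055e-34)^2 / (2 * 9.109e-31 * (7.7e-09)^2)
E(J) = 1.017e-21
E = E(J) / 1.602e-19 = 0.0063 eV

0.0063


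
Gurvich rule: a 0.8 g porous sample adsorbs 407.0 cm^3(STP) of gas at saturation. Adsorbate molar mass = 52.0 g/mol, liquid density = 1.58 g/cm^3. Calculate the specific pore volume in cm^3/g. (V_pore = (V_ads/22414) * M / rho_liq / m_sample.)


Moles adsorbed n = V_ads / 22414 = 407.0 / 22414 = 1.815829e-02 mol
Liquid volume V_liq = n * M / rho_liq = 1.815829e-02 * 52.0 / 1.58 = 0.59761 cm^3
Specific pore volume V_pore = V_liq / m_sample = 0.59761 / 0.8
V_pore = 0.747 cm^3/g

0.747


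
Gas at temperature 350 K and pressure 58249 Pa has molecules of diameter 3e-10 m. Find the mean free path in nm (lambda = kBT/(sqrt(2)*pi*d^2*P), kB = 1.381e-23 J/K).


Mean free path: lambda = kB*T / (sqrt(2) * pi * d^2 * P)
lambda = 1.381e-23 * 350 / (sqrt(2) * pi * (3e-10)^2 * 58249)
lambda = 2.07523e-07 m
lambda = 207.52 nm

207.52


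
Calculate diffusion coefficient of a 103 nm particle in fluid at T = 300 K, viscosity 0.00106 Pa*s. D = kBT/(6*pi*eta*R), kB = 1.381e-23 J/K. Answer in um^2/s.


Radius R = 103/2 = 51.5 nm = 5.15e-08 m
D = kB*T / (6*pi*eta*R)
D = 1.381e-23 * 300 / (6 * pi * 0.00106 * 5.15e-08)
D = 4.02625e-12 m^2/s = 4.026 um^2/s

4.026


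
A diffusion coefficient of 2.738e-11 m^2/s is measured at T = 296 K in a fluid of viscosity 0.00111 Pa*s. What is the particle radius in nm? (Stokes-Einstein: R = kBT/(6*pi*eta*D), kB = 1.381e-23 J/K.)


Stokes-Einstein: R = kB*T / (6*pi*eta*D)
R = 1.381e-23 * 296 / (6 * pi * 0.00111 * 2.738e-11)
R = 7.13556e-09 m = 7.14 nm

7.14


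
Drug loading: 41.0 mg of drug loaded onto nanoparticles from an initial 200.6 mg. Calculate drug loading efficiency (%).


Drug loading efficiency = (drug loaded / drug initial) * 100
DLE = 41.0 / 200.6 * 100
DLE = 0.2044 * 100
DLE = 20.44%

20.44


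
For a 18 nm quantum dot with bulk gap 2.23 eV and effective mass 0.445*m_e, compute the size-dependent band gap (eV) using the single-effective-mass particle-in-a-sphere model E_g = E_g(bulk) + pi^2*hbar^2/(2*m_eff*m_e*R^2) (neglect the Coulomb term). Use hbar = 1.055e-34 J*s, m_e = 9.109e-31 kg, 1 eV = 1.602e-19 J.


Radius R = 18/2 nm = 9e-09 m
Confinement energy dE = pi^2 * hbar^2 / (2 * m_eff * m_e * R^2)
dE = pi^2 * (1.055e-34)^2 / (2 * 0.445 * 9.109e-31 * (9e-09)^2) J, divided by 1.602e-19 J/eV
dE = 0.0104 eV
Total band gap = E_g(bulk) + dE = 2.23 + 0.0104 = 2.2404 eV

2.2404


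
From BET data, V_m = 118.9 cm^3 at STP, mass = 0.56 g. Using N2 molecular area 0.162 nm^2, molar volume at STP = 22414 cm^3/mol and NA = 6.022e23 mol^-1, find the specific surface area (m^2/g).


Number of moles in monolayer = V_m / 22414 = 118.9 / 22414 = 0.00530472
Number of molecules = moles * NA = 0.00530472 * 6.022e23
SA = molecules * sigma / mass
SA = (118.9 / 22414) * 6.022e23 * 0.162e-18 / 0.56
SA = 924.1 m^2/g

924.1


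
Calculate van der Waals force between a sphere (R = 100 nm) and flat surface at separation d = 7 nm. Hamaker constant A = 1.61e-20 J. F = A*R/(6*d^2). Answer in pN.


Convert to SI: R = 100 nm = 1e-07 m, d = 7 nm = 7e-09 m
F = A * R / (6 * d^2)
F = 1.61e-20 * 1e-07 / (6 * (7e-09)^2)
F = 5.47619e-12 N = 5.476 pN

5.476


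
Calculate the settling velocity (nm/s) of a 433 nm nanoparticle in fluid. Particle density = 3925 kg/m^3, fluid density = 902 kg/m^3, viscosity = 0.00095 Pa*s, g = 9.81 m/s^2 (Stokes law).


Radius R = 433/2 nm = 2.165e-07 m
Density difference = 3925 - 902 = 3023 kg/m^3
v = 2 * R^2 * (rho_p - rho_f) * g / (9 * eta)
v = 2 * (2.165e-07)^2 * 3023 * 9.81 / (9 * 0.00095)
v = 3.25152e-07 m/s = 325.1523 nm/s

325.1523


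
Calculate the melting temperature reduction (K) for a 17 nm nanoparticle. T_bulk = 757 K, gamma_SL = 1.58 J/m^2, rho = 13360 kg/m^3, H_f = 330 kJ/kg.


Radius R = 17/2 = 8.5 nm = 8.5e-09 m
Convert H_f = 330 kJ/kg = 330000 J/kg
dT = 2 * gamma_SL * T_bulk / (rho * H_f * R)
dT = 2 * 1.58 * 757 / (13360 * 330000 * 8.5e-09)
dT = 63.8 K

63.8


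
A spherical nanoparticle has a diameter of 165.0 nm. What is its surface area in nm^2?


Radius r = 165.0/2 = 82.5 nm
Surface area SA = 4 * pi * r^2
SA = 4 * pi * (82.5)^2
SA = 85529.86 nm^2

85529.86


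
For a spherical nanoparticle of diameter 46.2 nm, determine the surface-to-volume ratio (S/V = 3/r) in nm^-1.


Radius r = 46.2/2 = 23.1 nm
S/V = 3 / r = 3 / 23.1
S/V = 0.1299 nm^-1

0.1299


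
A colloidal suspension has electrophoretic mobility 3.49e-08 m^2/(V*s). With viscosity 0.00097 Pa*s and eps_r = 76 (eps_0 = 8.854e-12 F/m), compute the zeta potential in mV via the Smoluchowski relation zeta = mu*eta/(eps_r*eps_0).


Smoluchowski equation: zeta = mu * eta / (eps_r * eps_0)
zeta = 3.49e-08 * 0.00097 / (76 * 8.854e-12)
zeta = 0.050309 V = 50.31 mV

50.31


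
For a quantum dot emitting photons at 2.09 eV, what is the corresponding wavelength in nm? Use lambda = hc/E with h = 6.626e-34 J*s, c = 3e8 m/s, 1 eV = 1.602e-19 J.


Convert energy: E = 2.09 eV = 2.09 * 1.602e-19 = 3.34818e-19 J
lambda = h*c / E = 6.626e-34 * 3e8 / 3.34818e-19
lambda = 5.93696e-07 m = 593.7 nm

593.7


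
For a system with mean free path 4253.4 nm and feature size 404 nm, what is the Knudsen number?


Knudsen number Kn = lambda / L
Kn = 4253.4 / 404
Kn = 10.5282

10.5282


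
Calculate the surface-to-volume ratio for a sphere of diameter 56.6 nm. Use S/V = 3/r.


Radius r = 56.6/2 = 28.3 nm
S/V = 3 / r = 3 / 28.3
S/V = 0.106 nm^-1

0.106


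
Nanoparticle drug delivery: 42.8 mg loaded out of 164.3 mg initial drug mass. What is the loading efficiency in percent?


Drug loading efficiency = (drug loaded / drug initial) * 100
DLE = 42.8 / 164.3 * 100
DLE = 0.2605 * 100
DLE = 26.05%

26.05


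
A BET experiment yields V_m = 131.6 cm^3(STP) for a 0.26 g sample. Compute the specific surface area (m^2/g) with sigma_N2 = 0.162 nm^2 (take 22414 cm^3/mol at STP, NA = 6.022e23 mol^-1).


Number of moles in monolayer = V_m / 22414 = 131.6 / 22414 = 0.00587133
Number of molecules = moles * NA = 0.00587133 * 6.022e23
SA = molecules * sigma / mass
SA = (131.6 / 22414) * 6.022e23 * 0.162e-18 / 0.26
SA = 2203.0 m^2/g

2203.0


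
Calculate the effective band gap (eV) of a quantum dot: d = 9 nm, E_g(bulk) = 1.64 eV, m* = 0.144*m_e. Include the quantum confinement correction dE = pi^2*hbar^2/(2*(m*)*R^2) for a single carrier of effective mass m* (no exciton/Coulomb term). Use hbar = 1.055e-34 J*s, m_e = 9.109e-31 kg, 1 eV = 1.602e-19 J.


Radius R = 9/2 nm = 4.5e-09 m
Confinement energy dE = pi^2 * hbar^2 / (2 * m_eff * m_e * R^2)
dE = pi^2 * (1.055e-34)^2 / (2 * 0.144 * 9.109e-31 * (4.5e-09)^2) J, divided by 1.602e-19 J/eV
dE = 0.1291 eV
Total band gap = E_g(bulk) + dE = 1.64 + 0.1291 = 1.7691 eV

1.7691


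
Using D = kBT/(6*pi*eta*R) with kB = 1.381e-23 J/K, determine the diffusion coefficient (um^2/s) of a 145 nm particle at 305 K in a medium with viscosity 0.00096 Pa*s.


Radius R = 145/2 = 72.5 nm = 7.25e-08 m
D = kB*T / (6*pi*eta*R)
D = 1.381e-23 * 305 / (6 * pi * 0.00096 * 7.25e-08)
D = 3.21058e-12 m^2/s = 3.211 um^2/s

3.211


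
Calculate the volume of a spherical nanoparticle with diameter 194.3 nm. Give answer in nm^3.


Radius r = 194.3/2 = 97.15 nm
Volume V = (4/3) * pi * r^3
V = (4/3) * pi * (97.15)^3
V = 3840758.71 nm^3

3840758.71


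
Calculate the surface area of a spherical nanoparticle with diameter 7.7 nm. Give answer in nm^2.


Radius r = 7.7/2 = 3.85 nm
Surface area SA = 4 * pi * r^2
SA = 4 * pi * (3.85)^2
SA = 186.27 nm^2

186.27


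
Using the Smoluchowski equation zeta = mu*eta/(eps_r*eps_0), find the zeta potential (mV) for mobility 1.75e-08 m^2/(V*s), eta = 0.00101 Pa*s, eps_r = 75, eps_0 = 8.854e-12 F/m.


Smoluchowski equation: zeta = mu * eta / (eps_r * eps_0)
zeta = 1.75e-08 * 0.00101 / (75 * 8.854e-12)
zeta = 0.026617 V = 26.62 mV

26.62


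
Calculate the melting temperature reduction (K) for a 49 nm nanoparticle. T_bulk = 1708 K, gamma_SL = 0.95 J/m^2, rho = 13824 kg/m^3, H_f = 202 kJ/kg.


Radius R = 49/2 = 24.5 nm = 2.45e-08 m
Convert H_f = 202 kJ/kg = 202000 J/kg
dT = 2 * gamma_SL * T_bulk / (rho * H_f * R)
dT = 2 * 0.95 * 1708 / (13824 * 202000 * 2.45e-08)
dT = 47.4 K

47.4


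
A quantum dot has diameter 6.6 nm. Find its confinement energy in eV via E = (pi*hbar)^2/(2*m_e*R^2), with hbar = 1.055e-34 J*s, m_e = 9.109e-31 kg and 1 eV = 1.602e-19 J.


Radius R = 6.6/2 = 3.3 nm = 3.3e-09 m
E = (pi * 1.055e-34)^2 / (2 * 9.109e-31 * (3.3e-09)^2)
E(J) = 5.53702e-21
E = E(J) / 1.602e-19 = 0.0346 eV

0.0346


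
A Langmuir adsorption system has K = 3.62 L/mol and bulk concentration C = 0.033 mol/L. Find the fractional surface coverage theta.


Langmuir isotherm: theta = K*C / (1 + K*C)
K*C = 3.62 * 0.033 = 0.11946
theta = 0.11946 / (1 + 0.11946) = 0.11946 / 1.11946
theta = 0.1067

0.1067


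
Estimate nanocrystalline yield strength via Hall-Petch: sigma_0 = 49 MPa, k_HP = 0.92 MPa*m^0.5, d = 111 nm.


d = 111 nm = 1.11e-07 m
sqrt(d) = 0.0003331666
Hall-Petch contribution = k / sqrt(d) = 0.92 / 0.0003331666 = 2761.4 MPa
sigma = sigma_0 + k/sqrt(d) = 49 + 2761.4 = 2810.4 MPa

2810.4


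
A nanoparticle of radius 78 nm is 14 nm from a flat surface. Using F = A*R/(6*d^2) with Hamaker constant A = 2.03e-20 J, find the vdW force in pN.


Convert to SI: R = 78 nm = 7.8e-08 m, d = 14 nm = 1.4e-08 m
F = A * R / (6 * d^2)
F = 2.03e-20 * 7.8e-08 / (6 * (1.4e-08)^2)
F = 1.34643e-12 N = 1.346 pN

1.346


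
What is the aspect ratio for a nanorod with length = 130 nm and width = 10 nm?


Aspect ratio AR = length / diameter
AR = 130 / 10
AR = 13.0

13.0


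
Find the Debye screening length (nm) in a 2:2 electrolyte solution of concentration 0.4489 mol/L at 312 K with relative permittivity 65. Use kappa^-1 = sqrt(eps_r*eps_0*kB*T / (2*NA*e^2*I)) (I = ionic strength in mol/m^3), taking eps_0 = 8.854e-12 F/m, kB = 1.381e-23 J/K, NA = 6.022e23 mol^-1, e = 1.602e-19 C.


Ionic strength I = 0.4489 * 2^2 * 1000 = 1795.6 mol/m^3
kappa^-1 = sqrt(65 * 8.854e-12 * 1.381e-23 * 312 / (2 * 6.022e23 * (1.602e-19)^2 * 1795.6))
kappa^-1 = 0.211 nm

0.211


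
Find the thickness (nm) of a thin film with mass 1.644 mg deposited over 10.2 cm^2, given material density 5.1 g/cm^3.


Convert: m = 1.644 mg = 1.6440e-06 kg, A = 10.2 cm^2 = 1.0200e-03 m^2, rho = 5.1 g/cm^3 = 5100 kg/m^3
t = m / (A * rho)
t = 1.6440e-06 / (1.0200e-03 * 5100)
t = 3.1603e-07 m = 316.0 nm

316.0


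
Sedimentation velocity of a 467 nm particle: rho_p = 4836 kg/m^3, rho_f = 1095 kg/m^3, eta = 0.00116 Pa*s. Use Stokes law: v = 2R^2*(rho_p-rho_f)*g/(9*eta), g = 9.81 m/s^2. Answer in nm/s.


Radius R = 467/2 nm = 2.335e-07 m
Density difference = 4836 - 1095 = 3741 kg/m^3
v = 2 * R^2 * (rho_p - rho_f) * g / (9 * eta)
v = 2 * (2.335e-07)^2 * 3741 * 9.81 / (9 * 0.00116)
v = 3.83319e-07 m/s = 383.3187 nm/s

383.3187


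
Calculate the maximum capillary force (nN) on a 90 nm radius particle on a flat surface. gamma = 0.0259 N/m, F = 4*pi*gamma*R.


Convert radius: R = 90 nm = 9e-08 m
F = 4 * pi * gamma * R
F = 4 * pi * 0.0259 * 9e-08
F = 2.92922e-08 N = 29.2922 nN

29.2922


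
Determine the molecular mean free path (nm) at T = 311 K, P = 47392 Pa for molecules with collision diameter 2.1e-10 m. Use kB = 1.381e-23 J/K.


Mean free path: lambda = kB*T / (sqrt(2) * pi * d^2 * P)
lambda = 1.381e-23 * 311 / (sqrt(2) * pi * (2.1e-10)^2 * 47392)
lambda = 4.62536e-07 m
lambda = 462.54 nm

462.54


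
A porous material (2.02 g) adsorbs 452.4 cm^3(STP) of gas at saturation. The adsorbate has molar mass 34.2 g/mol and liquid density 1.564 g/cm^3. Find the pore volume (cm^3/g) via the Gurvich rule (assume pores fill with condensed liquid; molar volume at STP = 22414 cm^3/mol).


Moles adsorbed n = V_ads / 22414 = 452.4 / 22414 = 2.018381e-02 mol
Liquid volume V_liq = n * M / rho_liq = 2.018381e-02 * 34.2 / 1.564 = 0.44136 cm^3
Specific pore volume V_pore = V_liq / m_sample = 0.44136 / 2.02
V_pore = 0.2185 cm^3/g

0.2185


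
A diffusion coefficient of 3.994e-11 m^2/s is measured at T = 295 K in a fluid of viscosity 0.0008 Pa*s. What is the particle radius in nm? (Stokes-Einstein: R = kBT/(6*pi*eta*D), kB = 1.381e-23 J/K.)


Stokes-Einstein: R = kB*T / (6*pi*eta*D)
R = 1.381e-23 * 295 / (6 * pi * 0.0008 * 3.994e-11)
R = 6.7642e-09 m = 6.76 nm

6.76


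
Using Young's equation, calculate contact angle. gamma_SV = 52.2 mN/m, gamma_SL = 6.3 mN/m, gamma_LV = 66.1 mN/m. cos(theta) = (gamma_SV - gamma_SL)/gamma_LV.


cos(theta) = (gamma_SV - gamma_SL) / gamma_LV
cos(theta) = (52.2 - 6.3) / 66.1
cos(theta) = 0.694402
theta = arccos(0.694402) = 46.02 degrees

46.02


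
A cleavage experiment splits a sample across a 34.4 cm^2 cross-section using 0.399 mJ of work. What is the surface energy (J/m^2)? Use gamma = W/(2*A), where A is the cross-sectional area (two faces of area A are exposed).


Convert: A = 34.4 cm^2 = 0.00344 m^2, W = 0.399 mJ = 0.000399 J
Cleaving exposes two faces of area A, so total new surface = 2*A and gamma = W / (2*A)
gamma = 0.000399 / (2 * 0.00344)
gamma = 0.058 J/m^2

0.058


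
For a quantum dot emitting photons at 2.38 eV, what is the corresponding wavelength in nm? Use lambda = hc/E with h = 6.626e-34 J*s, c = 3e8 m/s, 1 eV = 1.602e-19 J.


Convert energy: E = 2.38 eV = 2.38 * 1.602e-19 = 3.81276e-19 J
lambda = h*c / E = 6.626e-34 * 3e8 / 3.81276e-19
lambda = 5.21355e-07 m = 521.4 nm

521.4


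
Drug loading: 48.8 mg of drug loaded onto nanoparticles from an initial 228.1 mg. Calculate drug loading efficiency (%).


Drug loading efficiency = (drug loaded / drug initial) * 100
DLE = 48.8 / 228.1 * 100
DLE = 0.2139 * 100
DLE = 21.39%

21.39


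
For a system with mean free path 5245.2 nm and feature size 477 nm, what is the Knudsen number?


Knudsen number Kn = lambda / L
Kn = 5245.2 / 477
Kn = 10.9962

10.9962


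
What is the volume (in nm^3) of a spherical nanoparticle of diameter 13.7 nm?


Radius r = 13.7/2 = 6.85 nm
Volume V = (4/3) * pi * r^3
V = (4/3) * pi * (6.85)^3
V = 1346.36 nm^3

1346.36


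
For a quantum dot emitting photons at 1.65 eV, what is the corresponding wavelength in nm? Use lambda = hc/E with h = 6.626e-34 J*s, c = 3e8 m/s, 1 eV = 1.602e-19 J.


Convert energy: E = 1.65 eV = 1.65 * 1.602e-19 = 2.6433e-19 J
lambda = h*c / E = 6.626e-34 * 3e8 / 2.6433e-19
lambda = 7.52015e-07 m = 752.0 nm

752.0


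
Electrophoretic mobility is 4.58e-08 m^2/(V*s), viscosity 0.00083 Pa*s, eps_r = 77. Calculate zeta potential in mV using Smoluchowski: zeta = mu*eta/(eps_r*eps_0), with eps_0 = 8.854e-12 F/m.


Smoluchowski equation: zeta = mu * eta / (eps_r * eps_0)
zeta = 4.58e-08 * 0.00083 / (77 * 8.854e-12)
zeta = 0.055759 V = 55.76 mV

55.76


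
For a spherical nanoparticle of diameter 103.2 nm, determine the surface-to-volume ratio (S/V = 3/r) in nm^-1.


Radius r = 103.2/2 = 51.6 nm
S/V = 3 / r = 3 / 51.6
S/V = 0.0581 nm^-1

0.0581


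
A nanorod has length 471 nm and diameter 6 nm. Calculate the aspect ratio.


Aspect ratio AR = length / diameter
AR = 471 / 6
AR = 78.5

78.5


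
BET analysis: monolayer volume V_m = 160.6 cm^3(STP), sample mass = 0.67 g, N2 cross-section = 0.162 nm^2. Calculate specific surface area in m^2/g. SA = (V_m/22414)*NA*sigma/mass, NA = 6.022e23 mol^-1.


Number of moles in monolayer = V_m / 22414 = 160.6 / 22414 = 0.00716516
Number of molecules = moles * NA = 0.00716516 * 6.022e23
SA = molecules * sigma / mass
SA = (160.6 / 22414) * 6.022e23 * 0.162e-18 / 0.67
SA = 1043.3 m^2/g

1043.3


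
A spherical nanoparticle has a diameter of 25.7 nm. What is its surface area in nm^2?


Radius r = 25.7/2 = 12.85 nm
Surface area SA = 4 * pi * r^2
SA = 4 * pi * (12.85)^2
SA = 2074.99 nm^2

2074.99


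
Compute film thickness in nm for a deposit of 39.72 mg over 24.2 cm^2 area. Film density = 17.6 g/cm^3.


Convert: m = 39.72 mg = 3.9720e-05 kg, A = 24.2 cm^2 = 2.4200e-03 m^2, rho = 17.6 g/cm^3 = 17600 kg/m^3
t = m / (A * rho)
t = 3.9720e-05 / (2.4200e-03 * 17600)
t = 9.3257e-07 m = 932.6 nm

932.6


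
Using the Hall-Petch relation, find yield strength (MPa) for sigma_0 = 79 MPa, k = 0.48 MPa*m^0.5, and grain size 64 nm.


d = 64 nm = 6.4e-08 m
sqrt(d) = 0.0002529822
Hall-Petch contribution = k / sqrt(d) = 0.48 / 0.0002529822 = 1897.4 MPa
sigma = sigma_0 + k/sqrt(d) = 79 + 1897.4 = 1976.4 MPa

1976.4


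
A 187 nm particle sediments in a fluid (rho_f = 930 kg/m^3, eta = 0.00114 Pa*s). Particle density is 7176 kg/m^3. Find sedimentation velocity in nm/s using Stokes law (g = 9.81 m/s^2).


Radius R = 187/2 nm = 9.35e-08 m
Density difference = 7176 - 930 = 6246 kg/m^3
v = 2 * R^2 * (rho_p - rho_f) * g / (9 * eta)
v = 2 * (9.35e-08)^2 * 6246 * 9.81 / (9 * 0.00114)
v = 1.04418e-07 m/s = 104.4184 nm/s

104.4184


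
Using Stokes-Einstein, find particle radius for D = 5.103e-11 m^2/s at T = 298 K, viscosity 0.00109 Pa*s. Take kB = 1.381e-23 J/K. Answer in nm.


Stokes-Einstein: R = kB*T / (6*pi*eta*D)
R = 1.381e-23 * 298 / (6 * pi * 0.00109 * 5.103e-11)
R = 3.92515e-09 m = 3.93 nm

3.93


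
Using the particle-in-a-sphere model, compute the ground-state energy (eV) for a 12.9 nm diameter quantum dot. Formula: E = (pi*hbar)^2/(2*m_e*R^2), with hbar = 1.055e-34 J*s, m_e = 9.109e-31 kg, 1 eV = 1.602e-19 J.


Radius R = 12.9/2 = 6.45 nm = 6.45e-09 m
E = (pi * 1.055e-34)^2 / (2 * 9.109e-31 * (6.45e-09)^2)
E(J) = 1.44939e-21
E = E(J) / 1.602e-19 = 0.009 eV

0.009


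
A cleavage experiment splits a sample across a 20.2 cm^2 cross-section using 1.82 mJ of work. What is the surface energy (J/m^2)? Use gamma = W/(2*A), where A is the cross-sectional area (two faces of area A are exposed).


Convert: A = 20.2 cm^2 = 0.00202 m^2, W = 1.82 mJ = 0.00182 J
Cleaving exposes two faces of area A, so total new surface = 2*A and gamma = W / (2*A)
gamma = 0.00182 / (2 * 0.00202)
gamma = 0.45 J/m^2

0.45


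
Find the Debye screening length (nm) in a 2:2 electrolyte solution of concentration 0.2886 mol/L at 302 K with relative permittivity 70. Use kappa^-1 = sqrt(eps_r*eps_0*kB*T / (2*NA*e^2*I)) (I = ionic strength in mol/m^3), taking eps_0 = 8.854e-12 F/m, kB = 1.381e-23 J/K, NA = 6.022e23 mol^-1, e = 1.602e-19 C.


Ionic strength I = 0.2886 * 2^2 * 1000 = 1154.4 mol/m^3
kappa^-1 = sqrt(70 * 8.854e-12 * 1.381e-23 * 302 / (2 * 6.022e23 * (1.602e-19)^2 * 1154.4))
kappa^-1 = 0.269 nm

0.269


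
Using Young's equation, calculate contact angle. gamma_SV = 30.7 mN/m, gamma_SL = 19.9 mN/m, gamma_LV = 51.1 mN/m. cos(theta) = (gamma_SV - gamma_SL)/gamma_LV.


cos(theta) = (gamma_SV - gamma_SL) / gamma_LV
cos(theta) = (30.7 - 19.9) / 51.1
cos(theta) = 0.21135
theta = arccos(0.21135) = 77.8 degrees

77.8


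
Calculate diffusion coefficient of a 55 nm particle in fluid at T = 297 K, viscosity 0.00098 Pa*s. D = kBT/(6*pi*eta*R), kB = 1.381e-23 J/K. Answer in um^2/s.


Radius R = 55/2 = 27.5 nm = 2.75e-08 m
D = kB*T / (6*pi*eta*R)
D = 1.381e-23 * 297 / (6 * pi * 0.00098 * 2.75e-08)
D = 8.07403e-12 m^2/s = 8.074 um^2/s

8.074


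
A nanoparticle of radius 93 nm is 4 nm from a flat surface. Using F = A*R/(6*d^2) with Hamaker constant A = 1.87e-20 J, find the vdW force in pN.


Convert to SI: R = 93 nm = 9.3e-08 m, d = 4 nm = 4e-09 m
F = A * R / (6 * d^2)
F = 1.87e-20 * 9.3e-08 / (6 * (4e-09)^2)
F = 1.81156e-11 N = 18.116 pN

18.116


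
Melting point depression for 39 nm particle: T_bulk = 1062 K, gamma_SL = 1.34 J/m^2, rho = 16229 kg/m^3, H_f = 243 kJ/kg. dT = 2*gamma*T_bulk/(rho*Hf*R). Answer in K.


Radius R = 39/2 = 19.5 nm = 1.95e-08 m
Convert H_f = 243 kJ/kg = 243000 J/kg
dT = 2 * gamma_SL * T_bulk / (rho * H_f * R)
dT = 2 * 1.34 * 1062 / (16229 * 243000 * 1.95e-08)
dT = 37.0 K

37.0


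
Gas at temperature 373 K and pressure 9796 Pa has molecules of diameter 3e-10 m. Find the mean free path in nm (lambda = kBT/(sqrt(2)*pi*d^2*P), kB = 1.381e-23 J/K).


Mean free path: lambda = kB*T / (sqrt(2) * pi * d^2 * P)
lambda = 1.381e-23 * 373 / (sqrt(2) * pi * (3e-10)^2 * 9796)
lambda = 1.31506e-06 m
lambda = 1315.06 nm

1315.06


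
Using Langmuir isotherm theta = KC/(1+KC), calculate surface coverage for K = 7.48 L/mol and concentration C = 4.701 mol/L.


Langmuir isotherm: theta = K*C / (1 + K*C)
K*C = 7.48 * 4.701 = 35.16348
theta = 35.16348 / (1 + 35.16348) = 35.16348 / 36.16348
theta = 0.9723

0.9723


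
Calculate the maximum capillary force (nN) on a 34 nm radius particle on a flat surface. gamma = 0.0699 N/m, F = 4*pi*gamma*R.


Convert radius: R = 34 nm = 3.4e-08 m
F = 4 * pi * gamma * R
F = 4 * pi * 0.0699 * 3.4e-08
F = 2.98652e-08 N = 29.8652 nN

29.8652


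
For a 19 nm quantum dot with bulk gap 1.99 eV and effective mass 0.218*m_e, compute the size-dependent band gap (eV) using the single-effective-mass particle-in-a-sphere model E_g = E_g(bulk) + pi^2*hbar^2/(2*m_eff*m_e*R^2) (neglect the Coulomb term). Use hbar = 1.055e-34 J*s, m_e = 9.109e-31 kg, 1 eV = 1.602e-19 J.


Radius R = 19/2 nm = 9.5e-09 m
Confinement energy dE = pi^2 * hbar^2 / (2 * m_eff * m_e * R^2)
dE = pi^2 * (1.055e-34)^2 / (2 * 0.218 * 9.109e-31 * (9.5e-09)^2) J, divided by 1.602e-19 J/eV
dE = 0.0191 eV
Total band gap = E_g(bulk) + dE = 1.99 + 0.0191 = 2.0091 eV

2.0091


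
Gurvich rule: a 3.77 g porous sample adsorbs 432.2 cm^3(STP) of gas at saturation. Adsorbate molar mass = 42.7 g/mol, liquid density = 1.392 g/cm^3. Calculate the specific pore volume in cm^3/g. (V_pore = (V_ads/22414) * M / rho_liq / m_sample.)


Moles adsorbed n = V_ads / 22414 = 432.2 / 22414 = 1.928259e-02 mol
Liquid volume V_liq = n * M / rho_liq = 1.928259e-02 * 42.7 / 1.392 = 0.59150 cm^3
Specific pore volume V_pore = V_liq / m_sample = 0.59150 / 3.77
V_pore = 0.1569 cm^3/g

0.1569


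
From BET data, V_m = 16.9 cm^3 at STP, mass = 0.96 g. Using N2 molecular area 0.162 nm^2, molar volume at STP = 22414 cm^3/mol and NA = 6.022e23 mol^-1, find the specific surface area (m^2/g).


Number of moles in monolayer = V_m / 22414 = 16.9 / 22414 = 0.00075399
Number of molecules = moles * NA = 0.00075399 * 6.022e23
SA = molecules * sigma / mass
SA = (16.9 / 22414) * 6.022e23 * 0.162e-18 / 0.96
SA = 76.6 m^2/g

76.6


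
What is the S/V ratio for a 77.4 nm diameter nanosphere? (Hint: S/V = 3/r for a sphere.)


Radius r = 77.4/2 = 38.7 nm
S/V = 3 / r = 3 / 38.7
S/V = 0.0775 nm^-1

0.0775


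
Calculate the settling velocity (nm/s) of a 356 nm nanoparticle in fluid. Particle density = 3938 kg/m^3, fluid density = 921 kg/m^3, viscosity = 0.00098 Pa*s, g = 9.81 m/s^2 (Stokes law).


Radius R = 356/2 nm = 1.78e-07 m
Density difference = 3938 - 921 = 3017 kg/m^3
v = 2 * R^2 * (rho_p - rho_f) * g / (9 * eta)
v = 2 * (1.78e-07)^2 * 3017 * 9.81 / (9 * 0.00098)
v = 2.1264e-07 m/s = 212.6404 nm/s

212.6404


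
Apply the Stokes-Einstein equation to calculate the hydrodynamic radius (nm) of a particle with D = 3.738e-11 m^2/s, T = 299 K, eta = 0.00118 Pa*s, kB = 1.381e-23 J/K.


Stokes-Einstein: R = kB*T / (6*pi*eta*D)
R = 1.381e-23 * 299 / (6 * pi * 0.00118 * 3.738e-11)
R = 4.96641e-09 m = 4.97 nm

4.97


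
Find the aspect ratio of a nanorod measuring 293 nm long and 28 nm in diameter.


Aspect ratio AR = length / diameter
AR = 293 / 28
AR = 10.46

10.46


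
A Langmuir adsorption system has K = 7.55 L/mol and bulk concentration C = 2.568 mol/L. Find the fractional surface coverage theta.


Langmuir isotherm: theta = K*C / (1 + K*C)
K*C = 7.55 * 2.568 = 19.3884
theta = 19.3884 / (1 + 19.3884) = 19.3884 / 20.3884
theta = 0.951

0.951


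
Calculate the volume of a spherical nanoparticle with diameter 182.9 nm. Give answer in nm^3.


Radius r = 182.9/2 = 91.45 nm
Volume V = (4/3) * pi * r^3
V = (4/3) * pi * (91.45)^3
V = 3203610.72 nm^3

3203610.72


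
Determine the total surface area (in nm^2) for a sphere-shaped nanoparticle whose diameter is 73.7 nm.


Radius r = 73.7/2 = 36.85 nm
Surface area SA = 4 * pi * r^2
SA = 4 * pi * (36.85)^2
SA = 17064.16 nm^2

17064.16


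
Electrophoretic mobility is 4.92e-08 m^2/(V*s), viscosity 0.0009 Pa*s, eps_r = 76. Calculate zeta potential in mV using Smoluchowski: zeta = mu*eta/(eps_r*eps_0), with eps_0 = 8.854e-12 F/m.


Smoluchowski equation: zeta = mu * eta / (eps_r * eps_0)
zeta = 4.92e-08 * 0.0009 / (76 * 8.854e-12)
zeta = 0.065804 V = 65.8 mV

65.8


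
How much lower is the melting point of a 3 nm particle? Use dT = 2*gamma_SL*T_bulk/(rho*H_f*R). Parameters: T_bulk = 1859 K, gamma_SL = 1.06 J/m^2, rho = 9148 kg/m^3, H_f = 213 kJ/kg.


Radius R = 3/2 = 1.5 nm = 1.5e-09 m
Convert H_f = 213 kJ/kg = 213000 J/kg
dT = 2 * gamma_SL * T_bulk / (rho * H_f * R)
dT = 2 * 1.06 * 1859 / (9148 * 213000 * 1.5e-09)
dT = 1348.4 K

1348.4


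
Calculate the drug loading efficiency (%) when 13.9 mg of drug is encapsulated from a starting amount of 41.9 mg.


Drug loading efficiency = (drug loaded / drug initial) * 100
DLE = 13.9 / 41.9 * 100
DLE = 0.3317 * 100
DLE = 33.17%

33.17


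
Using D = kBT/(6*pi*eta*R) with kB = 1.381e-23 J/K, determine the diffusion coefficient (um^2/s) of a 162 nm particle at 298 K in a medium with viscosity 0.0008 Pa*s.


Radius R = 162/2 = 81 nm = 8.1e-08 m
D = kB*T / (6*pi*eta*R)
D = 1.381e-23 * 298 / (6 * pi * 0.0008 * 8.1e-08)
D = 3.36925e-12 m^2/s = 3.369 um^2/s

3.369


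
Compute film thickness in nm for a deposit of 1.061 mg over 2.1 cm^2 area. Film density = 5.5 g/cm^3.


Convert: m = 1.061 mg = 1.0610e-06 kg, A = 2.1 cm^2 = 2.1000e-04 m^2, rho = 5.5 g/cm^3 = 5500 kg/m^3
t = m / (A * rho)
t = 1.0610e-06 / (2.1000e-04 * 5500)
t = 9.1861e-07 m = 918.6 nm

918.6


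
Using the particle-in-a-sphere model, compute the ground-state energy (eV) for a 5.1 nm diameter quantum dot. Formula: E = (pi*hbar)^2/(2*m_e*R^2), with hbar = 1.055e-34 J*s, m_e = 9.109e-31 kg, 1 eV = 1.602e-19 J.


Radius R = 5.1/2 = 2.55 nm = 2.55e-09 m
E = (pi * 1.055e-34)^2 / (2 * 9.109e-31 * (2.55e-09)^2)
E(J) = 9.27307e-21
E = E(J) / 1.602e-19 = 0.0579 eV

0.0579


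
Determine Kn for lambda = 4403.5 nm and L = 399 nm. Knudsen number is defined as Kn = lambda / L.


Knudsen number Kn = lambda / L
Kn = 4403.5 / 399
Kn = 11.0363

11.0363


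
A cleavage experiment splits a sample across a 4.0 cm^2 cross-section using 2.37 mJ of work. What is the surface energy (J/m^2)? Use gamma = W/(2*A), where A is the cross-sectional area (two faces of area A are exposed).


Convert: A = 4.0 cm^2 = 0.0004 m^2, W = 2.37 mJ = 0.00237 J
Cleaving exposes two faces of area A, so total new surface = 2*A and gamma = W / (2*A)
gamma = 0.00237 / (2 * 0.0004)
gamma = 2.962 J/m^2

2.962


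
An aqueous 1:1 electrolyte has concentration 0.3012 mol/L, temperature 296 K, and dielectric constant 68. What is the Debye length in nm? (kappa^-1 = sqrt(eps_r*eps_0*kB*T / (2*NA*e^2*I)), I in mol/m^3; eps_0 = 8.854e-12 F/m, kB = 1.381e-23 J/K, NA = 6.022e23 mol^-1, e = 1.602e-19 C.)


Ionic strength I = 0.3012 * 1^2 * 1000 = 301.2 mol/m^3
kappa^-1 = sqrt(68 * 8.854e-12 * 1.381e-23 * 296 / (2 * 6.022e23 * (1.602e-19)^2 * 301.2))
kappa^-1 = 0.514 nm

0.514


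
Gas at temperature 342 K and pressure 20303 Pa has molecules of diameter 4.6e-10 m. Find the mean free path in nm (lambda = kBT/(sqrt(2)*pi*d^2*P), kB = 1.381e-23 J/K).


Mean free path: lambda = kB*T / (sqrt(2) * pi * d^2 * P)
lambda = 1.381e-23 * 342 / (sqrt(2) * pi * (4.6e-10)^2 * 20303)
lambda = 2.47445e-07 m
lambda = 247.45 nm

247.45


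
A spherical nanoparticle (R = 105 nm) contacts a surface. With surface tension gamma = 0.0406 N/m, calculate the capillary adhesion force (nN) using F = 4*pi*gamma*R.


Convert radius: R = 105 nm = 1.05e-07 m
F = 4 * pi * gamma * R
F = 4 * pi * 0.0406 * 1.05e-07
F = 5.35704e-08 N = 53.5704 nN

53.5704


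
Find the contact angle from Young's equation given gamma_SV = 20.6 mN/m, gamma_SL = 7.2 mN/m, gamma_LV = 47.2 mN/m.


cos(theta) = (gamma_SV - gamma_SL) / gamma_LV
cos(theta) = (20.6 - 7.2) / 47.2
cos(theta) = 0.283898
theta = arccos(0.283898) = 73.51 degrees

73.51


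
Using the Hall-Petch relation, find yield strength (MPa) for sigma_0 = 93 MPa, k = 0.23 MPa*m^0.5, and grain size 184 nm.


d = 184 nm = 1.84e-07 m
sqrt(d) = 0.0004289522
Hall-Petch contribution = k / sqrt(d) = 0.23 / 0.0004289522 = 536.2 MPa
sigma = sigma_0 + k/sqrt(d) = 93 + 536.2 = 629.2 MPa

629.2


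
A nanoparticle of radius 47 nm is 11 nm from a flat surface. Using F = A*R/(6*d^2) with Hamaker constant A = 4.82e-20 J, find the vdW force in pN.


Convert to SI: R = 47 nm = 4.7e-08 m, d = 11 nm = 1.1e-08 m
F = A * R / (6 * d^2)
F = 4.82e-20 * 4.7e-08 / (6 * (1.1e-08)^2)
F = 3.12039e-12 N = 3.12 pN

3.12


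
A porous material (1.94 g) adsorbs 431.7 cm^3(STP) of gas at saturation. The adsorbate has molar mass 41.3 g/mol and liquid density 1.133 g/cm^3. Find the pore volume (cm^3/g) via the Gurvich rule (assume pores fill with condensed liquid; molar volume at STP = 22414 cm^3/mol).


Moles adsorbed n = V_ads / 22414 = 431.7 / 22414 = 1.926028e-02 mol
Liquid volume V_liq = n * M / rho_liq = 1.926028e-02 * 41.3 / 1.133 = 0.70207 cm^3
Specific pore volume V_pore = V_liq / m_sample = 0.70207 / 1.94
V_pore = 0.3619 cm^3/g

0.3619


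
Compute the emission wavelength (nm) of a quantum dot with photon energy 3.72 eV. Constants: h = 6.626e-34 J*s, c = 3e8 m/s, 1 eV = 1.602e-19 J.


Convert energy: E = 3.72 eV = 3.72 * 1.602e-19 = 5.95944e-19 J
lambda = h*c / E = 6.626e-34 * 3e8 / 5.95944e-19
lambda = 3.33555e-07 m = 333.6 nm

333.6


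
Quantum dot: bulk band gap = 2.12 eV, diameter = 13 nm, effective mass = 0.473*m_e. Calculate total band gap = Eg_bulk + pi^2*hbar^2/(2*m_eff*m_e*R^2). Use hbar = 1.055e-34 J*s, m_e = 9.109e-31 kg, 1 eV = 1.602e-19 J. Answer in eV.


Radius R = 13/2 nm = 6.5e-09 m
Confinement energy dE = pi^2 * hbar^2 / (2 * m_eff * m_e * R^2)
dE = pi^2 * (1.055e-34)^2 / (2 * 0.473 * 9.109e-31 * (6.5e-09)^2) J, divided by 1.602e-19 J/eV
dE = 0.0188 eV
Total band gap = E_g(bulk) + dE = 2.12 + 0.0188 = 2.1388 eV

2.1388


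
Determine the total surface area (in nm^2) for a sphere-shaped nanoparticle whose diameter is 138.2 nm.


Radius r = 138.2/2 = 69.1 nm
Surface area SA = 4 * pi * r^2
SA = 4 * pi * (69.1)^2
SA = 60002.03 nm^2

60002.03


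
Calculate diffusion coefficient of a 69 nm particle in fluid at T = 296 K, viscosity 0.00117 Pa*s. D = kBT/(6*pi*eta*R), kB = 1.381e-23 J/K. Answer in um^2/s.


Radius R = 69/2 = 34.5 nm = 3.45e-08 m
D = kB*T / (6*pi*eta*R)
D = 1.381e-23 * 296 / (6 * pi * 0.00117 * 3.45e-08)
D = 5.37254e-12 m^2/s = 5.373 um^2/s

5.373
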